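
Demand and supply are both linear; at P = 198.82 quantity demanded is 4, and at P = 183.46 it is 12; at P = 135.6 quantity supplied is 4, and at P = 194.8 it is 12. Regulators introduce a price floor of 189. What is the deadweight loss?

12.98

Demand slope = (183.46 − 198.82)/(12 − 4) = −1.92, so P = 206.5 − 1.92Q.
Supply slope = (194.8 − 135.6)/(12 − 4) = 7.4, so P = 106 + 7.4Q.
Competitive equilibrium: 206.5 − 1.92Q = 106 + 7.4Q → Q* = 10.7833, P* = 185.7961.
At the floor P = 189, quantity demanded = (206.5 − 189)/1.92 = 9.1146.
Sellers' marginal cost at Q' = 9.1146: 106 + 7.4·9.1146 = 173.448.
ΔQ = 10.7833 − 9.1146 = 1.6687; wedge = 189 − 173.448 = 15.552.
The triangle = ½ × 1.6687 × 15.552 = 12.98.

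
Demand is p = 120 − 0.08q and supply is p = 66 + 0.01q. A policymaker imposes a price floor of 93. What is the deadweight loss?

3100.78

Competitive equilibrium: 120 − 0.08q = 66 + 0.01q → q* = 600, p* = 72.
At the floor p = 93, quantity demanded = (120 − 93)/0.08 = 337.5.
Sellers' marginal cost at q' = 337.5: 66 + 0.01·337.5 = 69.375.
Δq = 600 − 337.5 = 262.5; wedge = 93 − 69.375 = 23.625.
Welfare loss = ½ × 262.5 × 23.625 = 3100.78.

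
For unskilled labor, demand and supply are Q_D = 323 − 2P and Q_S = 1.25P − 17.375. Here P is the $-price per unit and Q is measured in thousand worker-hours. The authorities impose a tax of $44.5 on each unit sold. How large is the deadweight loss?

In inverse form: demand P = 161.5 − 0.5Q, supply P = 13.9 + 0.8Q.
Competitive equilibrium: 161.5 − 0.5Q = 13.9 + 0.8Q → Q* = 113.53846, P* = 104.73077.
With the tax, the buyer price exceeds the seller price by 44.5: (161.5 − 0.5Q) − (13.9 + 0.8Q) = 44.5 → Q' = 79.30769.
ΔQ = 113.53846 − 79.30769 = 34.23077; the wedge equals the tax, 44.5.
The triangle = ½ × 34.23077 × 44.5 = $761.63 thousand.

$761.63 thousand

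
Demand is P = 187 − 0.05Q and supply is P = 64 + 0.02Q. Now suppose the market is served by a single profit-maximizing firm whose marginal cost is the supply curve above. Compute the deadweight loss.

18761.16

Competitive equilibrium: 187 − 0.05Q = 64 + 0.02Q → Q* = 1757.1429, P* = 99.1429.
Marginal revenue: MR = 187 − 0.1Q. Set MR = MC: 187 − 0.1Q = 64 + 0.02Q → Q_m = 1025.
Price P_m = 187 − 0.05·1025 = 135.75; MC(Q_m) = 64 + 0.02·1025 = 84.5.
Competitive Q* = 1757.1429, so ΔQ = 732.1429; wedge = 135.75 − 84.5 = 51.25.
Welfare loss = ½ × 732.1429 × 51.25 = 18761.16.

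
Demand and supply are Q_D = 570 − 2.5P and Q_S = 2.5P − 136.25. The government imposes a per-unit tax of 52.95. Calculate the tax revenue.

In inverse form: demand P = 228 − 0.4Q, supply P = 54.5 + 0.4Q.
Competitive equilibrium: 228 − 0.4Q = 54.5 + 0.4Q → Q* = 216.875, P* = 141.25.
With the tax, the buyer price exceeds the seller price by 52.95: (228 − 0.4Q) − (54.5 + 0.4Q) = 52.95 → Q' = 150.6875.
Tax revenue = 52.95 × 150.6875 = 7978.90.

7978.90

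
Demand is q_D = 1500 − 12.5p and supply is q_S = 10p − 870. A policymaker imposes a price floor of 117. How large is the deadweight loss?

In inverse form: demand p = 120 − 0.08q, supply p = 87 + 0.1q.
Competitive equilibrium: 120 − 0.08q = 87 + 0.1q → q* = 183.3333, p* = 105.3333.
At the floor p = 117, quantity demanded = (120 − 117)/0.08 = 37.5.
Sellers' marginal cost at q' = 37.5: 87 + 0.1·37.5 = 90.75.
Δq = 183.3333 − 37.5 = 145.8333; wedge = 117 − 90.75 = 26.25.
The triangle = ½ × 145.8333 × 26.25 = 1914.06.

1914.06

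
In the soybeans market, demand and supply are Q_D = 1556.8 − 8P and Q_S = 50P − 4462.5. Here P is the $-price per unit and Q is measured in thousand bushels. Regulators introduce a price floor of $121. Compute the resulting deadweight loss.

$1375.73 thousand

In inverse form: demand P = 194.6 − 0.125Q, supply P = 89.25 + 0.02Q.
Competitive equilibrium: 194.6 − 0.125Q = 89.25 + 0.02Q → Q* = 726.5517, P* = 103.781.
At the floor P = 121, quantity demanded = (194.6 − 121)/0.125 = 588.8.
Sellers' marginal cost at Q' = 588.8: 89.25 + 0.02·588.8 = 101.026.
ΔQ = 726.5517 − 588.8 = 137.7517; wedge = 121 − 101.026 = 19.974.
Welfare loss = ½ × 137.7517 × 19.974 = $1375.73 thousand.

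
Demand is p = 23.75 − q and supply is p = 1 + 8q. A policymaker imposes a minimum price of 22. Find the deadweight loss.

2.72

Competitive equilibrium: 23.75 − q = 1 + 8q → q* = 2.5278, p* = 21.2222.
At the floor p = 22, quantity demanded = (23.75 − 22)/1 = 1.75.
Sellers' marginal cost at q' = 1.75: 1 + 8·1.75 = 15.
Δq = 2.5278 − 1.75 = 0.7778; wedge = 22 − 15 = 7.
DWL = ½ × 0.7778 × 7 = 2.72.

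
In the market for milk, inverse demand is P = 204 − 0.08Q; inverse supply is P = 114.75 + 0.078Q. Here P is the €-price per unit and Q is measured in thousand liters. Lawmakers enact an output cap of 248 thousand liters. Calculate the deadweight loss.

€7932.29 thousand

Competitive equilibrium: 204 − 0.08Q = 114.75 + 0.078Q → Q* = 564.8734, P* = 158.8101.
At Q = 248: demand price = 204 − 0.08·248 = 184.16; supply price = 114.75 + 0.078·248 = 134.094.
ΔQ = 564.8734 − 248 = 316.8734; wedge = 184.16 − 134.094 = 50.066.
DWL = ½ × 316.8734 × 50.066 = €7932.29 thousand.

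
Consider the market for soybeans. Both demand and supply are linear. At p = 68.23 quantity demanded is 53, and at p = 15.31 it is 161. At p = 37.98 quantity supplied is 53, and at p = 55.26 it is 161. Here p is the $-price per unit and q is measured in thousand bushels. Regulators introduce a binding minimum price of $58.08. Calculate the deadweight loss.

$216.74 thousand

Demand slope = (15.31 − 68.23)/(161 − 53) = −0.49, so p = 94.2 − 0.49q.
Supply slope = (55.26 − 37.98)/(161 − 53) = 0.16, so p = 29.5 + 0.16q.
Competitive equilibrium: 94.2 − 0.49q = 29.5 + 0.16q → q* = 99.5385, p* = 45.4262.
At the floor p = 58.08, quantity demanded = (94.2 − 58.08)/0.49 = 73.7143.
Sellers' marginal cost at q' = 73.7143: 29.5 + 0.16·73.7143 = 41.2943.
Δq = 99.5385 − 73.7143 = 25.8242; wedge = 58.08 − 41.2943 = 16.7857.
Welfare loss = ½ × 25.8242 × 16.7857 = $216.74 thousand.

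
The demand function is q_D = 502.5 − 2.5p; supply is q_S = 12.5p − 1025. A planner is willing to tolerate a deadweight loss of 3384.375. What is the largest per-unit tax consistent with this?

57

In inverse form: demand p = 201 − 0.4q, supply p = 82 + 0.08q.
Competitive equilibrium: 201 − 0.4q = 82 + 0.08q → q* = 247.9167, p* = 101.8333.
A tax t gives Δq = t/0.48 and wedge t, so DWL = t²/0.96.
t²/0.96 = 3384.375 → t² = 3249 → t = 57.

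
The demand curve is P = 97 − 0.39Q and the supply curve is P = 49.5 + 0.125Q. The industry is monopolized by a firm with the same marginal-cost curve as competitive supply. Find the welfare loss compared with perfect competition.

Competitive equilibrium: 97 − 0.39Q = 49.5 + 0.125Q → Q* = 92.233, P* = 61.0291.
Marginal revenue: MR = 97 − 0.78Q. Set MR = MC: 97 − 0.78Q = 49.5 + 0.125Q → Q_m = 52.4862.
Price P_m = 97 − 0.39·52.4862 = 76.5304; MC(Q_m) = 49.5 + 0.125·52.4862 = 56.0608.
Competitive Q* = 92.233, so ΔQ = 39.7468; wedge = 76.5304 − 56.0608 = 20.4696.
Welfare loss = ½ × 39.7468 × 20.4696 = 406.80.

406.80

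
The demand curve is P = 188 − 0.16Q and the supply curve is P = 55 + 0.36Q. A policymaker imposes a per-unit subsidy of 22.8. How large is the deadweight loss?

499.85

Competitive equilibrium: 188 − 0.16Q = 55 + 0.36Q → Q* = 255.7692, P* = 147.0769.
The subsidy lowers effective supply by 22.8: P = 32.2 + 0.36Q.
New quantity: 188 − 0.16Q = 32.2 + 0.36Q → Q' = 299.6154.
Overproduction ΔQ = 299.6154 − 255.7692 = 43.8462; wedge = subsidy = 22.8.
Deadweight loss = ½ × 43.8462 × 22.8 = 499.85.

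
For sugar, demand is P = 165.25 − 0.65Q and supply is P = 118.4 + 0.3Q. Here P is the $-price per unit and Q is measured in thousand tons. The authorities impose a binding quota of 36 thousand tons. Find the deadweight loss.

Competitive equilibrium: 165.25 − 0.65Q = 118.4 + 0.3Q → Q* = 49.3158, P* = 133.1947.
At Q = 36: demand price = 165.25 − 0.65·36 = 141.85; supply price = 118.4 + 0.3·36 = 129.2.
ΔQ = 49.3158 − 36 = 13.3158; wedge = 141.85 − 129.2 = 12.65.
Welfare loss = ½ × 13.3158 × 12.65 = $84.22 thousand.

$84.22 thousand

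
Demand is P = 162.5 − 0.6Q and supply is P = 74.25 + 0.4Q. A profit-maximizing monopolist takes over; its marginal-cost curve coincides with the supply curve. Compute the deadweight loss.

547.60

Competitive equilibrium: 162.5 − 0.6Q = 74.25 + 0.4Q → Q* = 88.25, P* = 109.55.
Marginal revenue: MR = 162.5 − 1.2Q. Set MR = MC: 162.5 − 1.2Q = 74.25 + 0.4Q → Q_m = 55.1563.
Price P_m = 162.5 − 0.6·55.1563 = 129.4062; MC(Q_m) = 74.25 + 0.4·55.1563 = 96.3125.
Competitive Q* = 88.25, so ΔQ = 33.0937; wedge = 129.4062 − 96.3125 = 33.0937.
Deadweight loss = ½ × 33.0937 × 33.0937 = 547.60.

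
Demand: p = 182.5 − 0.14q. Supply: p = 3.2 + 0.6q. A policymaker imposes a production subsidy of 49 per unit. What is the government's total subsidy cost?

15117.16

Competitive equilibrium: 182.5 − 0.14q = 3.2 + 0.6q → q* = 242.2973, p* = 148.5784.
The subsidy lowers effective supply by 49: p = 0.6q − 45.8.
New quantity: 182.5 − 0.14q = 0.6q − 45.8 → q' = 308.5135.
Total subsidy cost = 49 × 308.5135 = 15117.16.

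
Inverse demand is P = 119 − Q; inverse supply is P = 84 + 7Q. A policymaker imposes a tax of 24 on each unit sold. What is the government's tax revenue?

33

Competitive equilibrium: 119 − Q = 84 + 7Q → Q* = 4.375, P* = 114.625.
With the tax, the buyer price exceeds the seller price by 24: (119 − Q) − (84 + 7Q) = 24 → Q' = 1.375.
Tax revenue = 24 × 1.375 = 33.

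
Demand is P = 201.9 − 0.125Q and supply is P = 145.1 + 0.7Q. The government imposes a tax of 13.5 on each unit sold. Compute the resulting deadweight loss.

110.45

Competitive equilibrium: 201.9 − 0.125Q = 145.1 + 0.7Q → Q* = 68.8485, P* = 193.2939.
With the tax, the buyer price exceeds the seller price by 13.5: (201.9 − 0.125Q) − (145.1 + 0.7Q) = 13.5 → Q' = 52.4848.
ΔQ = 68.8485 − 52.4848 = 16.3637; the wedge equals the tax, 13.5.
DWL = ½ × 16.3637 × 13.5 = 110.45.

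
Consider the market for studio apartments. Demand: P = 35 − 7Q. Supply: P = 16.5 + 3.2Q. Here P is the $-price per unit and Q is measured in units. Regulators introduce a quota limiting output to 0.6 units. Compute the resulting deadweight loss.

$7.51

Competitive equilibrium: 35 − 7Q = 16.5 + 3.2Q → Q* = 1.8137, P* = 22.3039.
At Q = 0.6: demand price = 35 − 7·0.6 = 30.8; supply price = 16.5 + 3.2·0.6 = 18.42.
ΔQ = 1.8137 − 0.6 = 1.2137; wedge = 30.8 − 18.42 = 12.38.
Welfare loss = ½ × 1.2137 × 12.38 = $7.51.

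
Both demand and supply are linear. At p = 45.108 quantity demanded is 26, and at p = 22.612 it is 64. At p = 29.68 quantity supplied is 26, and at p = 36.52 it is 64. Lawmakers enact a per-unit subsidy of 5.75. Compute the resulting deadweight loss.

Demand slope = (22.612 − 45.108)/(64 − 26) = −0.592, so p = 60.5 − 0.592q.
Supply slope = (36.52 − 29.68)/(64 − 26) = 0.18, so p = 25 + 0.18q.
Competitive equilibrium: 60.5 − 0.592q = 25 + 0.18q → q* = 45.9845, p* = 33.2772.
The subsidy lowers effective supply by 5.75: p = 19.25 + 0.18q.
New quantity: 60.5 − 0.592q = 19.25 + 0.18q → q' = 53.4326.
Overproduction Δq = 53.4326 − 45.9845 = 7.4481; wedge = subsidy = 5.75.
The triangle = ½ × 7.4481 × 5.75 = 21.41.

21.41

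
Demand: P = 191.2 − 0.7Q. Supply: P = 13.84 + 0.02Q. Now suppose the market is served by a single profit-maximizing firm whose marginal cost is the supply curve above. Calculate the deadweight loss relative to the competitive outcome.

Competitive equilibrium: 191.2 − 0.7Q = 13.84 + 0.02Q → Q* = 246.3333, P* = 18.7667.
Marginal revenue: MR = 191.2 − 1.4Q. Set MR = MC: 191.2 − 1.4Q = 13.84 + 0.02Q → Q_m = 124.9014.
Price P_m = 191.2 − 0.7·124.9014 = 103.769; MC(Q_m) = 13.84 + 0.02·124.9014 = 16.338.
Competitive Q* = 246.3333, so ΔQ = 121.4319; wedge = 103.769 − 16.338 = 87.431.
DWL = ½ × 121.4319 × 87.431 = 5308.46.

5308.46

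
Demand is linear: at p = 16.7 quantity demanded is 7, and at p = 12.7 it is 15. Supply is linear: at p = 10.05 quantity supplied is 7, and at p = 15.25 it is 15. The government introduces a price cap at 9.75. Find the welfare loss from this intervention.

Demand slope = (12.7 − 16.7)/(15 − 7) = −0.5, so p = 20.2 − 0.5q.
Supply slope = (15.25 − 10.05)/(15 − 7) = 0.65, so p = 5.5 + 0.65q.
Competitive equilibrium: 20.2 − 0.5q = 5.5 + 0.65q → q* = 12.7826, p* = 13.8087.
At the ceiling p = 9.75, quantity supplied = (9.75 − 5.5)/0.65 = 6.5385.
Willingness to pay at q' = 6.5385: 20.2 − 0.5·6.5385 = 16.9308.
Δq = 12.7826 − 6.5385 = 6.2441; wedge = 16.9308 − 9.75 = 7.1808.
The triangle = ½ × 6.2441 × 7.1808 = 22.42.

22.42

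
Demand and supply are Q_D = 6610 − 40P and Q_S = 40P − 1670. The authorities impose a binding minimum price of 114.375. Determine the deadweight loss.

4730.625

In inverse form: demand P = 165.25 − 0.025Q, supply P = 41.75 + 0.025Q.
Competitive equilibrium: 165.25 − 0.025Q = 41.75 + 0.025Q → Q* = 2470, P* = 103.5.
At the floor P = 114.375, quantity demanded = (165.25 − 114.375)/0.025 = 2035.
Sellers' marginal cost at Q' = 2035: 41.75 + 0.025·2035 = 92.625.
ΔQ = 2470 − 2035 = 435; wedge = 114.375 − 92.625 = 21.75.
DWL = ½ × 435 × 21.75 = 4730.625.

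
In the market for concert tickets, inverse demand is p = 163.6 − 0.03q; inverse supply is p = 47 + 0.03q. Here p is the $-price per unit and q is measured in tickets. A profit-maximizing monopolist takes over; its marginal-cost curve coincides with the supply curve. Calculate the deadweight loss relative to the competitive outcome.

Competitive equilibrium: 163.6 − 0.03q = 47 + 0.03q → q* = 1943.33333, p* = 105.3.
Marginal revenue: MR = 163.6 − 0.06q. Set MR = MC: 163.6 − 0.06q = 47 + 0.03q → q_m = 1295.55556.
Price p_m = 163.6 − 0.03·1295.55556 = 124.73333; MC(q_m) = 47 + 0.03·1295.55556 = 85.86667.
Competitive q* = 1943.33333, so Δq = 647.77777; wedge = 124.73333 − 85.86667 = 38.86666.
Deadweight loss = ½ × 647.77777 × 38.86666 = $12588.48.

$12588.48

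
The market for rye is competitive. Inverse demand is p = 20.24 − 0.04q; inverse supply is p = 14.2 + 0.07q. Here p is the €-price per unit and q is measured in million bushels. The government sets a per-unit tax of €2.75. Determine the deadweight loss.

€34.375 million

Competitive equilibrium: 20.24 − 0.04q = 14.2 + 0.07q → q* = 54.9091, p* = 18.0436.
With the tax, the buyer price exceeds the seller price by 2.75: (20.24 − 0.04q) − (14.2 + 0.07q) = 2.75 → q' = 29.9091.
Δq = 54.9091 − 29.9091 = 25; the wedge equals the tax, 2.75.
DWL = ½ × 25 × 2.75 = €34.375 million.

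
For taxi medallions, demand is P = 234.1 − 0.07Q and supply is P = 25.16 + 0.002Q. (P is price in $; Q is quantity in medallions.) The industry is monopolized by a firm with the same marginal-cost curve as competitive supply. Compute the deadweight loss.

Competitive equilibrium: 234.1 − 0.07Q = 25.16 + 0.002Q → Q* = 2901.9444, P* = 30.9639.
Marginal revenue: MR = 234.1 − 0.14Q. Set MR = MC: 234.1 − 0.14Q = 25.16 + 0.002Q → Q_m = 1471.4085.
Price P_m = 234.1 − 0.07·1471.4085 = 131.1014; MC(Q_m) = 25.16 + 0.002·1471.4085 = 28.1028.
Competitive Q* = 2901.9444, so ΔQ = 1430.5359; wedge = 131.1014 − 28.1028 = 102.9986.
The triangle = ½ × 1430.5359 × 102.9986 = $73671.60.

$73671.60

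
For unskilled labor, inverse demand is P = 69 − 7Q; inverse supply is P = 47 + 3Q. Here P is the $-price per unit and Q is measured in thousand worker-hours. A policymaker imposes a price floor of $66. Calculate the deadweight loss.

$15.69 thousand

Competitive equilibrium: 69 − 7Q = 47 + 3Q → Q* = 2.2, P* = 53.6.
At the floor P = 66, quantity demanded = (69 − 66)/7 = 0.4286.
Sellers' marginal cost at Q' = 0.4286: 47 + 3·0.4286 = 48.2858.
ΔQ = 2.2 − 0.4286 = 1.7714; wedge = 66 − 48.2858 = 17.7142.
Welfare loss = ½ × 1.7714 × 17.7142 = $15.69 thousand.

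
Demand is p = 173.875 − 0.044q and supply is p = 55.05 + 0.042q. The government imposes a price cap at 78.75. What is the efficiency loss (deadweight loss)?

Competitive equilibrium: 173.875 − 0.044q = 55.05 + 0.042q → q* = 1381.68605, p* = 113.08081.
At the ceiling p = 78.75, quantity supplied = (78.75 − 55.05)/0.042 = 564.28571.
Willingness to pay at q' = 564.28571: 173.875 − 0.044·564.28571 = 149.04643.
Δq = 1381.68605 − 564.28571 = 817.40034; wedge = 149.04643 − 78.75 = 70.29643.
Deadweight loss = ½ × 817.40034 × 70.29643 = 28730.16.

28730.16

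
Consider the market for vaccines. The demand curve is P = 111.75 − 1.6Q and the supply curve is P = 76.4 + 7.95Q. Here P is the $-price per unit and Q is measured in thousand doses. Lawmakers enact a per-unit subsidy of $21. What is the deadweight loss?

$23.09 thousand

Competitive equilibrium: 111.75 − 1.6Q = 76.4 + 7.95Q → Q* = 3.7016, P* = 105.8275.
The subsidy lowers effective supply by 21: P = 55.4 + 7.95Q.
New quantity: 111.75 − 1.6Q = 55.4 + 7.95Q → Q' = 5.9005.
Overproduction ΔQ = 5.9005 − 3.7016 = 2.1989; wedge = subsidy = 21.
DWL = ½ × 2.1989 × 21 = $23.09 thousand.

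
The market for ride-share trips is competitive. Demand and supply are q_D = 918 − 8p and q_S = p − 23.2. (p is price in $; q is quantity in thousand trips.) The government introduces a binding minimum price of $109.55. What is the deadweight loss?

$890.03 thousand

In inverse form: demand p = 114.75 − 0.125q, supply p = 23.2 + q.
Competitive equilibrium: 114.75 − 0.125q = 23.2 + q → q* = 81.3778, p* = 104.5778.
At the floor p = 109.55, quantity demanded = (114.75 − 109.55)/0.125 = 41.6.
Sellers' marginal cost at q' = 41.6: 23.2 + 1·41.6 = 64.8.
Δq = 81.3778 − 41.6 = 39.7778; wedge = 109.55 − 64.8 = 44.75.
The triangle = ½ × 39.7778 × 44.75 = $890.03 thousand.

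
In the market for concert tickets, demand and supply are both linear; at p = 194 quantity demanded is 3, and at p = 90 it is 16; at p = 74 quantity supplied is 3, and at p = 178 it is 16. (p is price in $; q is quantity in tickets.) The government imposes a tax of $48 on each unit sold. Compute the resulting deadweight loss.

$72

Demand slope = (90 − 194)/(16 − 3) = −8, so p = 218 − 8q.
Supply slope = (178 − 74)/(16 − 3) = 8, so p = 50 + 8q.
Competitive equilibrium: 218 − 8q = 50 + 8q → q* = 10.5, p* = 134.
With the tax, the buyer price exceeds the seller price by 48: (218 − 8q) − (50 + 8q) = 48 → q' = 7.5.
Δq = 10.5 − 7.5 = 3; the wedge equals the tax, 48.
Welfare loss = ½ × 3 × 48 = $72.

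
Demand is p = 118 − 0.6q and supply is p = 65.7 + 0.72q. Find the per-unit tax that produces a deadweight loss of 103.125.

16.5

Competitive equilibrium: 118 − 0.6q = 65.7 + 0.72q → q* = 39.6212, p* = 94.2273.
A tax t gives Δq = t/1.32 and wedge t, so DWL = t²/2.64.
t²/2.64 = 103.125 → t² = 272.25 → t = 16.5.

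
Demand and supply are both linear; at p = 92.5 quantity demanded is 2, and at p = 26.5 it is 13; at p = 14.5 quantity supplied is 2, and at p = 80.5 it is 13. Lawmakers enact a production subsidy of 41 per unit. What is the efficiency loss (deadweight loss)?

70.04

Demand slope = (26.5 − 92.5)/(13 − 2) = −6, so p = 104.5 − 6q.
Supply slope = (80.5 − 14.5)/(13 − 2) = 6, so p = 2.5 + 6q.
Competitive equilibrium: 104.5 − 6q = 2.5 + 6q → q* = 8.5, p* = 53.5.
The subsidy lowers effective supply by 41: p = 6q − 38.5.
New quantity: 104.5 − 6q = 6q − 38.5 → q' = 11.9167.
Overproduction Δq = 11.9167 − 8.5 = 3.4167; wedge = subsidy = 41.
The triangle = ½ × 3.4167 × 41 = 70.04.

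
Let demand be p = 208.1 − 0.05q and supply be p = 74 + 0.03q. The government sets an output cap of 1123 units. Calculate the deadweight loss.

Competitive equilibrium: 208.1 − 0.05q = 74 + 0.03q → q* = 1676.25, p* = 124.2875.
At q = 1123: demand price = 208.1 − 0.05·1123 = 151.95; supply price = 74 + 0.03·1123 = 107.69.
Δq = 1676.25 − 1123 = 553.25; wedge = 151.95 − 107.69 = 44.26.
Welfare loss = ½ × 553.25 × 44.26 = 12243.42.

12243.42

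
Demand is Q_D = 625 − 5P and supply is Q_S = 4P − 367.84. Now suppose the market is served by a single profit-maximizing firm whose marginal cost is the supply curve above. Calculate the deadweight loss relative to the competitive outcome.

114.83

In inverse form: demand P = 125 − 0.2Q, supply P = 91.96 + 0.25Q.
Competitive equilibrium: 125 − 0.2Q = 91.96 + 0.25Q → Q* = 73.4222, P* = 110.3156.
Marginal revenue: MR = 125 − 0.4Q. Set MR = MC: 125 − 0.4Q = 91.96 + 0.25Q → Q_m = 50.8308.
Price P_m = 125 − 0.2·50.8308 = 114.8338; MC(Q_m) = 91.96 + 0.25·50.8308 = 104.6677.
Competitive Q* = 73.4222, so ΔQ = 22.5914; wedge = 114.8338 − 104.6677 = 10.1661.
Welfare loss = ½ × 22.5914 × 10.1661 = 114.83.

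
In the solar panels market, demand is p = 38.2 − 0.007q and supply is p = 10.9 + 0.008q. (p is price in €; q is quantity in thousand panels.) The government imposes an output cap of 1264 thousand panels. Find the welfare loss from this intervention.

Competitive equilibrium: 38.2 − 0.007q = 10.9 + 0.008q → q* = 1820, p* = 25.46.
At q = 1264: demand price = 38.2 − 0.007·1264 = 29.352; supply price = 10.9 + 0.008·1264 = 21.012.
Δq = 1820 − 1264 = 556; wedge = 29.352 − 21.012 = 8.34.
DWL = ½ × 556 × 8.34 = €2318.52 thousand.

€2318.52 thousand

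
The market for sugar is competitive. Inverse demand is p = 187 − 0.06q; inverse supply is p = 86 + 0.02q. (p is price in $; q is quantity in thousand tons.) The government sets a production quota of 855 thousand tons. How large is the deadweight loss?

Competitive equilibrium: 187 − 0.06q = 86 + 0.02q → q* = 1262.5, p* = 111.25.
At q = 855: demand price = 187 − 0.06·855 = 135.7; supply price = 86 + 0.02·855 = 103.1.
Δq = 1262.5 − 855 = 407.5; wedge = 135.7 − 103.1 = 32.6.
The triangle = ½ × 407.5 × 32.6 = $6642.25 thousand.

$6642.25 thousand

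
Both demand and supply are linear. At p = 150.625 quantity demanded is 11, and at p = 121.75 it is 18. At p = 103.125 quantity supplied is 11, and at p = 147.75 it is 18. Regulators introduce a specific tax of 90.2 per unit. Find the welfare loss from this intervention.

Demand slope = (121.75 − 150.625)/(18 − 11) = −4.125, so p = 196 − 4.125q.
Supply slope = (147.75 − 103.125)/(18 − 11) = 6.375, so p = 33 + 6.375q.
Competitive equilibrium: 196 − 4.125q = 33 + 6.375q → q* = 15.5238, p* = 131.9643.
With the tax, the buyer price exceeds the seller price by 90.2: (196 − 4.125q) − (33 + 6.375q) = 90.2 → q' = 6.9333.
Δq = 15.5238 − 6.9333 = 8.5905; the wedge equals the tax, 90.2.
DWL = ½ × 8.5905 × 90.2 = 387.43.

387.43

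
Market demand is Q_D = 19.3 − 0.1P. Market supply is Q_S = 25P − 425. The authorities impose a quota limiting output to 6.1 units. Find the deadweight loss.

655.82

In inverse form: demand P = 193 − 10Q, supply P = 17 + 0.04Q.
Competitive equilibrium: 193 − 10Q = 17 + 0.04Q → Q* = 17.5299, P* = 17.7012.
At Q = 6.1: demand price = 193 − 10·6.1 = 132; supply price = 17 + 0.04·6.1 = 17.244.
ΔQ = 17.5299 − 6.1 = 11.4299; wedge = 132 − 17.244 = 114.756.
Deadweight loss = ½ × 11.4299 × 114.756 = 655.82.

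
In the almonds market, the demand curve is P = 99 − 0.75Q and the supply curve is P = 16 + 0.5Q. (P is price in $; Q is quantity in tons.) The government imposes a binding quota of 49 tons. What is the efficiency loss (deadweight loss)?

$189.225

Competitive equilibrium: 99 − 0.75Q = 16 + 0.5Q → Q* = 66.4, P* = 49.2.
At Q = 49: demand price = 99 − 0.75·49 = 62.25; supply price = 16 + 0.5·49 = 40.5.
ΔQ = 66.4 − 49 = 17.4; wedge = 62.25 − 40.5 = 21.75.
Welfare loss = ½ × 17.4 × 21.75 = $189.225.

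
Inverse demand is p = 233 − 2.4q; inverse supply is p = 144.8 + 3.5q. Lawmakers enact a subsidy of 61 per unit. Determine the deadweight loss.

Competitive equilibrium: 233 − 2.4q = 144.8 + 3.5q → q* = 14.9492, p* = 197.122.
The subsidy lowers effective supply by 61: p = 83.8 + 3.5q.
New quantity: 233 − 2.4q = 83.8 + 3.5q → q' = 25.2881.
Overproduction Δq = 25.2881 − 14.9492 = 10.3389; wedge = subsidy = 61.
Welfare loss = ½ × 10.3389 × 61 = 315.34.

315.34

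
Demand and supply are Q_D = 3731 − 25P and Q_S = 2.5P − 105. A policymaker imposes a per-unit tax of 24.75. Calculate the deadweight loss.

In inverse form: demand P = 149.24 − 0.04Q, supply P = 42 + 0.4Q.
Competitive equilibrium: 149.24 − 0.04Q = 42 + 0.4Q → Q* = 243.7273, P* = 139.4909.
With the tax, the buyer price exceeds the seller price by 24.75: (149.24 − 0.04Q) − (42 + 0.4Q) = 24.75 → Q' = 187.4773.
ΔQ = 243.7273 − 187.4773 = 56.25; the wedge equals the tax, 24.75.
The triangle = ½ × 56.25 × 24.75 = 696.09.

696.09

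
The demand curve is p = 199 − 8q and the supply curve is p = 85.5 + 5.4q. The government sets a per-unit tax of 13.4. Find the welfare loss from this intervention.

Competitive equilibrium: 199 − 8q = 85.5 + 5.4q → q* = 8.4701, p* = 131.2388.
With the tax, the buyer price exceeds the seller price by 13.4: (199 − 8q) − (85.5 + 5.4q) = 13.4 → q' = 7.4701.
Δq = 8.4701 − 7.4701 = 1; the wedge equals the tax, 13.4.
Welfare loss = ½ × 1 × 13.4 = 6.70.

6.70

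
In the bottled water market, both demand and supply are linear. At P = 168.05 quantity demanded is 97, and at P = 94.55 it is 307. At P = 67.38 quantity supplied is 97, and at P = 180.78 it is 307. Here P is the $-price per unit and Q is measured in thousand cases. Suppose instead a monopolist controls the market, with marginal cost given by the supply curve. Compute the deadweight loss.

Demand slope = (94.55 − 168.05)/(307 − 97) = −0.35, so P = 202 − 0.35Q.
Supply slope = (180.78 − 67.38)/(307 − 97) = 0.54, so P = 15 + 0.54Q.
Competitive equilibrium: 202 − 0.35Q = 15 + 0.54Q → Q* = 210.1124, P* = 128.4607.
Marginal revenue: MR = 202 − 0.7Q. Set MR = MC: 202 − 0.7Q = 15 + 0.54Q → Q_m = 150.8065.
Price P_m = 202 − 0.35·150.8065 = 149.2177; MC(Q_m) = 15 + 0.54·150.8065 = 96.4355.
Competitive Q* = 210.1124, so ΔQ = 59.3059; wedge = 149.2177 − 96.4355 = 52.7822.
The triangle = ½ × 59.3059 × 52.7822 = $1565.15 thousand.

$1565.15 thousand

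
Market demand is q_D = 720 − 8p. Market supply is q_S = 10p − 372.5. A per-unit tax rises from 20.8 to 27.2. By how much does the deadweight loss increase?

In inverse form: demand p = 90 − 0.125q, supply p = 37.25 + 0.1q.
Competitive equilibrium: 90 − 0.125q = 37.25 + 0.1q → q* = 234.4444, p* = 60.6944.
For a per-unit tax t: Δq = t/0.225, so DWL = ½·t·(t/0.225) = t²/0.45.
At t = 20.8: DWL = 961.422. At t = 27.2: DWL = 1644.089.
Increase = 1644.089 − 961.422 = 682.67.

682.67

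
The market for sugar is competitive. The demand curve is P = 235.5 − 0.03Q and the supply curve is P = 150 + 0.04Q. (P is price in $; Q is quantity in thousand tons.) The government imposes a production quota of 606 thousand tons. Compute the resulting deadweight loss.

Competitive equilibrium: 235.5 − 0.03Q = 150 + 0.04Q → Q* = 1221.4286, P* = 198.8571.
At Q = 606: demand price = 235.5 − 0.03·606 = 217.32; supply price = 150 + 0.04·606 = 174.24.
ΔQ = 1221.4286 − 606 = 615.4286; wedge = 217.32 − 174.24 = 43.08.
The triangle = ½ × 615.4286 × 43.08 = $13256.33 thousand.

$13256.33 thousand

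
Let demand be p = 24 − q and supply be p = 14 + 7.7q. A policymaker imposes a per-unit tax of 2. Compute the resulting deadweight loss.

Competitive equilibrium: 24 − q = 14 + 7.7q → q* = 1.1494, p* = 22.8506.
With the tax, the buyer price exceeds the seller price by 2: (24 − q) − (14 + 7.7q) = 2 → q' = 0.9195.
Δq = 1.1494 − 0.9195 = 0.2299; the wedge equals the tax, 2.
DWL = ½ × 0.2299 × 2 = 0.23.

0.23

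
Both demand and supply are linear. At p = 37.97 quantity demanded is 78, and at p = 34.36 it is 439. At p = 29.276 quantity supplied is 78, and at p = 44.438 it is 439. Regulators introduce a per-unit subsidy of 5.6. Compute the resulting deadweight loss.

301.54

Demand slope = (34.36 − 37.97)/(439 − 78) = −0.01, so p = 38.75 − 0.01q.
Supply slope = (44.438 − 29.276)/(439 − 78) = 0.042, so p = 26 + 0.042q.
Competitive equilibrium: 38.75 − 0.01q = 26 + 0.042q → q* = 245.1923, p* = 36.2981.
The subsidy lowers effective supply by 5.6: p = 20.4 + 0.042q.
New quantity: 38.75 − 0.01q = 20.4 + 0.042q → q' = 352.8846.
Overproduction Δq = 352.8846 − 245.1923 = 107.6923; wedge = subsidy = 5.6.
Welfare loss = ½ × 107.6923 × 5.6 = 301.54.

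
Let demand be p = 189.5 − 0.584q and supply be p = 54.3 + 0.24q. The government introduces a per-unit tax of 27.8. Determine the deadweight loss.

468.96

Competitive equilibrium: 189.5 − 0.584q = 54.3 + 0.24q → q* = 164.0777, p* = 93.6786.
With the tax, the buyer price exceeds the seller price by 27.8: (189.5 − 0.584q) − (54.3 + 0.24q) = 27.8 → q' = 130.3398.
Δq = 164.0777 − 130.3398 = 33.7379; the wedge equals the tax, 27.8.
Deadweight loss = ½ × 33.7379 × 27.8 = 468.96.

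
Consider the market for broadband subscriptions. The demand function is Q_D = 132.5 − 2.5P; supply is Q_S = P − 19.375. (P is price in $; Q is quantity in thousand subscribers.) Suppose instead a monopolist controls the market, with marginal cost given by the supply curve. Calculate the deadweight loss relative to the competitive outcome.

In inverse form: demand P = 53 − 0.4Q, supply P = 19.375 + Q.
Competitive equilibrium: 53 − 0.4Q = 19.375 + Q → Q* = 24.0179, P* = 43.3929.
Marginal revenue: MR = 53 − 0.8Q. Set MR = MC: 53 − 0.8Q = 19.375 + Q → Q_m = 18.6806.
Price P_m = 53 − 0.4·18.6806 = 45.5278; MC(Q_m) = 19.375 + 1·18.6806 = 38.0556.
Competitive Q* = 24.0179, so ΔQ = 5.3373; wedge = 45.5278 − 38.0556 = 7.4722.
The triangle = ½ × 5.3373 × 7.4722 = $19.94 thousand.

$19.94 thousand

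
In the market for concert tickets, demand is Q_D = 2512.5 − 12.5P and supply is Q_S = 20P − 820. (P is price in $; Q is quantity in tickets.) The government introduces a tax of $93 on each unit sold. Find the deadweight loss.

$33265.38

In inverse form: demand P = 201 − 0.08Q, supply P = 41 + 0.05Q.
Competitive equilibrium: 201 − 0.08Q = 41 + 0.05Q → Q* = 1230.7692, P* = 102.5385.
With the tax, the buyer price exceeds the seller price by 93: (201 − 0.08Q) − (41 + 0.05Q) = 93 → Q' = 515.3846.
ΔQ = 1230.7692 − 515.3846 = 715.3846; the wedge equals the tax, 93.
Welfare loss = ½ × 715.3846 × 93 = $33265.38.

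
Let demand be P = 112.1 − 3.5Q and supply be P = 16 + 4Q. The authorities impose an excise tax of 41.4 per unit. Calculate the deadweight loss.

114.264

Competitive equilibrium: 112.1 − 3.5Q = 16 + 4Q → Q* = 12.8133, P* = 67.2533.
With the tax, the buyer price exceeds the seller price by 41.4: (112.1 − 3.5Q) − (16 + 4Q) = 41.4 → Q' = 7.2933.
ΔQ = 12.8133 − 7.2933 = 5.52; the wedge equals the tax, 41.4.
The triangle = ½ × 5.52 × 41.4 = 114.264.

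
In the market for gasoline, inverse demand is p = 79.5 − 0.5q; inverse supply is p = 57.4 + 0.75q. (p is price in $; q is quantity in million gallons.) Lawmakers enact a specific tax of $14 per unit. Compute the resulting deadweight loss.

Competitive equilibrium: 79.5 − 0.5q = 57.4 + 0.75q → q* = 17.68, p* = 70.66.
With the tax, the buyer price exceeds the seller price by 14: (79.5 − 0.5q) − (57.4 + 0.75q) = 14 → q' = 6.48.
Δq = 17.68 − 6.48 = 11.2; the wedge equals the tax, 14.
Welfare loss = ½ × 11.2 × 14 = $78.40 million.

$78.40 million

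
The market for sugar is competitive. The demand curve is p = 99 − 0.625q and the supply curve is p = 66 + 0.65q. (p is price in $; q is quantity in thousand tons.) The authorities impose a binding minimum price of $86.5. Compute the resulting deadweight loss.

$22.06 thousand

Competitive equilibrium: 99 − 0.625q = 66 + 0.65q → q* = 25.8824, p* = 82.8235.
At the floor p = 86.5, quantity demanded = (99 − 86.5)/0.625 = 20.
Sellers' marginal cost at q' = 20: 66 + 0.65·20 = 79.
Δq = 25.8824 − 20 = 5.8824; wedge = 86.5 − 79 = 7.5.
Deadweight loss = ½ × 5.8824 × 7.5 = $22.06 thousand.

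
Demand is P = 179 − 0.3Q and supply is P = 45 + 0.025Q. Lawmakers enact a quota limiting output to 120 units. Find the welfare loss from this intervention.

Competitive equilibrium: 179 − 0.3Q = 45 + 0.025Q → Q* = 412.3077, P* = 55.3077.
At Q = 120: demand price = 179 − 0.3·120 = 143; supply price = 45 + 0.025·120 = 48.
ΔQ = 412.3077 − 120 = 292.3077; wedge = 143 − 48 = 95.
Deadweight loss = ½ × 292.3077 × 95 = 13884.62.

13884.62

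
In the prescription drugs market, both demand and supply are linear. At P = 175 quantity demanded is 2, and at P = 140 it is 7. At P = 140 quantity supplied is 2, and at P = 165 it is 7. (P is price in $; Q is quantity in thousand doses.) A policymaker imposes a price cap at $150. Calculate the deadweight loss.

Demand slope = (140 − 175)/(7 − 2) = −7, so P = 189 − 7Q.
Supply slope = (165 − 140)/(7 − 2) = 5, so P = 130 + 5Q.
Competitive equilibrium: 189 − 7Q = 130 + 5Q → Q* = 4.9167, P* = 154.5833.
At the ceiling P = 150, quantity supplied = (150 − 130)/5 = 4.
Willingness to pay at Q' = 4: 189 − 7·4 = 161.
ΔQ = 4.9167 − 4 = 0.9167; wedge = 161 − 150 = 11.
Welfare loss = ½ × 0.9167 × 11 = $5.04 thousand.

$5.04 thousand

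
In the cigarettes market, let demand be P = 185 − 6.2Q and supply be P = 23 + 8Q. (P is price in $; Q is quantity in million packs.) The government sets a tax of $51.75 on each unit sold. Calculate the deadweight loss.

Competitive equilibrium: 185 − 6.2Q = 23 + 8Q → Q* = 11.4085, P* = 114.2676.
With the tax, the buyer price exceeds the seller price by 51.75: (185 − 6.2Q) − (23 + 8Q) = 51.75 → Q' = 7.7641.
ΔQ = 11.4085 − 7.7641 = 3.6444; the wedge equals the tax, 51.75.
DWL = ½ × 3.6444 × 51.75 = $94.30 million.

$94.30 million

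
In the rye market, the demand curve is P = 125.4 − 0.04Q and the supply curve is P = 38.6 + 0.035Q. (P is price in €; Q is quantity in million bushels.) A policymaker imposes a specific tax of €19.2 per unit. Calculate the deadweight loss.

€2457.60 million

Competitive equilibrium: 125.4 − 0.04Q = 38.6 + 0.035Q → Q* = 1157.3333, P* = 79.1067.
With the tax, the buyer price exceeds the seller price by 19.2: (125.4 − 0.04Q) − (38.6 + 0.035Q) = 19.2 → Q' = 901.3333.
ΔQ = 1157.3333 − 901.3333 = 256; the wedge equals the tax, 19.2.
Welfare loss = ½ × 256 × 19.2 = €2457.60 million.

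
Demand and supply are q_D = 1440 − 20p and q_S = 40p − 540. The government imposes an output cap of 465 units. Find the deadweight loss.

3720.94

In inverse form: demand p = 72 − 0.05q, supply p = 13.5 + 0.025q.
Competitive equilibrium: 72 − 0.05q = 13.5 + 0.025q → q* = 780, p* = 33.
At q = 465: demand price = 72 − 0.05·465 = 48.75; supply price = 13.5 + 0.025·465 = 25.125.
Δq = 780 − 465 = 315; wedge = 48.75 − 25.125 = 23.625.
DWL = ½ × 315 × 23.625 = 3720.94.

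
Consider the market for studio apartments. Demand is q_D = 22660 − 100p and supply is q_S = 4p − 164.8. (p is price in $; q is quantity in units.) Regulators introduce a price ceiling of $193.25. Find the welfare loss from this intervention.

$1429.89

In inverse form: demand p = 226.6 − 0.01q, supply p = 41.2 + 0.25q.
Competitive equilibrium: 226.6 − 0.01q = 41.2 + 0.25q → q* = 713.0769, p* = 219.4692.
At the ceiling p = 193.25, quantity supplied = (193.25 − 41.2)/0.25 = 608.2.
Willingness to pay at q' = 608.2: 226.6 − 0.01·608.2 = 220.518.
Δq = 713.0769 − 608.2 = 104.8769; wedge = 220.518 − 193.25 = 27.268.
Deadweight loss = ½ × 104.8769 × 27.268 = $1429.89.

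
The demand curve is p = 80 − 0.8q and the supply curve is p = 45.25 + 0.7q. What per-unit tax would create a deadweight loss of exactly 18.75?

Competitive equilibrium: 80 − 0.8q = 45.25 + 0.7q → q* = 23.1667, p* = 61.4667.
A tax t gives Δq = t/1.5 and wedge t, so DWL = t²/3.
t²/3 = 18.75 → t² = 56.25 → t = 7.5.

7.5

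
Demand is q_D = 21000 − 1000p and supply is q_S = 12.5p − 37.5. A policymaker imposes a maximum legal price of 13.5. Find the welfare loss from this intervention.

In inverse form: demand p = 21 − 0.001q, supply p = 3 + 0.08q.
Competitive equilibrium: 21 − 0.001q = 3 + 0.08q → q* = 222.2222, p* = 20.7778.
At the ceiling p = 13.5, quantity supplied = (13.5 − 3)/0.08 = 131.25.
Willingness to pay at q' = 131.25: 21 − 0.001·131.25 = 20.8688.
Δq = 222.2222 − 131.25 = 90.9722; wedge = 20.8688 − 13.5 = 7.3688.
DWL = ½ × 90.9722 × 7.3688 = 335.18.

335.18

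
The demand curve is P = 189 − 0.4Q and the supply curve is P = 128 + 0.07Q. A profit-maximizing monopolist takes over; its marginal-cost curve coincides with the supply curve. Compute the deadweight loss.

Competitive equilibrium: 189 − 0.4Q = 128 + 0.07Q → Q* = 129.7872, P* = 137.0851.
Marginal revenue: MR = 189 − 0.8Q. Set MR = MC: 189 − 0.8Q = 128 + 0.07Q → Q_m = 70.1149.
Price P_m = 189 − 0.4·70.1149 = 160.954; MC(Q_m) = 128 + 0.07·70.1149 = 132.908.
Competitive Q* = 129.7872, so ΔQ = 59.6723; wedge = 160.954 − 132.908 = 28.046.
Welfare loss = ½ × 59.6723 × 28.046 = 836.78.

836.78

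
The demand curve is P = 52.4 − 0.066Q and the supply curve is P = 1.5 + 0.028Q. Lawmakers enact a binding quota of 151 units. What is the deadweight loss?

7166.65

Competitive equilibrium: 52.4 − 0.066Q = 1.5 + 0.028Q → Q* = 541.4894, P* = 16.6617.
At Q = 151: demand price = 52.4 − 0.066·151 = 42.434; supply price = 1.5 + 0.028·151 = 5.728.
ΔQ = 541.4894 − 151 = 390.4894; wedge = 42.434 − 5.728 = 36.706.
Welfare loss = ½ × 390.4894 × 36.706 = 7166.65.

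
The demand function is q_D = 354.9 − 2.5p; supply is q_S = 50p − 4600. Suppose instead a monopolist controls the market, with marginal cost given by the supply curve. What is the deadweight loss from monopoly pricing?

707.06

In inverse form: demand p = 141.96 − 0.4q, supply p = 92 + 0.02q.
Competitive equilibrium: 141.96 − 0.4q = 92 + 0.02q → q* = 118.95238, p* = 94.37905.
Marginal revenue: MR = 141.96 − 0.8q. Set MR = MC: 141.96 − 0.8q = 92 + 0.02q → q_m = 60.92683.
Price p_m = 141.96 − 0.4·60.92683 = 117.58927; MC(q_m) = 92 + 0.02·60.92683 = 93.21854.
Competitive q* = 118.95238, so Δq = 58.02555; wedge = 117.58927 − 93.21854 = 24.37073.
The triangle = ½ × 58.02555 × 24.37073 = 707.06.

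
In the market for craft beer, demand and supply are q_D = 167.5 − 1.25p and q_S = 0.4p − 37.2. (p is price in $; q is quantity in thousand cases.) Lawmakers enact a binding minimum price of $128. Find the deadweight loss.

In inverse form: demand p = 134 − 0.8q, supply p = 93 + 2.5q.
Competitive equilibrium: 134 − 0.8q = 93 + 2.5q → q* = 12.4242, p* = 124.0606.
At the floor p = 128, quantity demanded = (134 − 128)/0.8 = 7.5.
Sellers' marginal cost at q' = 7.5: 93 + 2.5·7.5 = 111.75.
Δq = 12.4242 − 7.5 = 4.9242; wedge = 128 − 111.75 = 16.25.
The triangle = ½ × 4.9242 × 16.25 = $40.01 thousand.

$40.01 thousand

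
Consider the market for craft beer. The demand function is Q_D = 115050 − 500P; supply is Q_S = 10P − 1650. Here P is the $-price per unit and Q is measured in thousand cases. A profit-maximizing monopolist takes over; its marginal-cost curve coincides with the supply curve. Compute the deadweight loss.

In inverse form: demand P = 230.1 − 0.002Q, supply P = 165 + 0.1Q.
Competitive equilibrium: 230.1 − 0.002Q = 165 + 0.1Q → Q* = 638.2353, P* = 228.8235.
Marginal revenue: MR = 230.1 − 0.004Q. Set MR = MC: 230.1 − 0.004Q = 165 + 0.1Q → Q_m = 625.9615.
Price P_m = 230.1 − 0.002·625.9615 = 228.8481; MC(Q_m) = 165 + 0.1·625.9615 = 227.5962.
Competitive Q* = 638.2353, so ΔQ = 12.2738; wedge = 228.8481 − 227.5962 = 1.2519.
Deadweight loss = ½ × 12.2738 × 1.2519 = $7.68 thousand.

$7.68 thousand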